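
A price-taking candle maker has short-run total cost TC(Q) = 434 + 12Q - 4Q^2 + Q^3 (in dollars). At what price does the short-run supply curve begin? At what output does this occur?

$8 per unit, at Q = 2

The shutdown price is the minimum of AVC. VC = 12Q - 4Q^2 + Q^3, so AVC = 12 - 4Q + Q^2.
dAVC/dQ = -4 + 2Q = 0 gives Q = 2. min AVC = 12 - 4·2 + 2^2 = 8.
The firm shuts down for any P below $8.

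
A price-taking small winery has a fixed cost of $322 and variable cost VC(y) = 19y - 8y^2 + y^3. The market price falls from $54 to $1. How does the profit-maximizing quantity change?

Output falls from 7 to 0 (the firm shuts down)

AVC = 19 - 8y + y^2, minimized at y = 4 where min AVC = $3. MC = 19 - 16y + 3y^2.
At P = $54 ≥ min AVC, set P = MC on the rising branch: y = 7.
At P = $1 < min AVC = $3, price no longer covers variable cost at any output, so the firm shuts down: y = 0.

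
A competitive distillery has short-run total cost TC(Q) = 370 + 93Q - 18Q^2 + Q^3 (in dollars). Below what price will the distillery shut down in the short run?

The shutdown price is the minimum of AVC. VC = 93Q - 18Q^2 + Q^3, so AVC = 93 - 18Q + Q^2.
dAVC/dQ = -18 + 2Q = 0 gives Q = 9. min AVC = 93 - 18·9 + 9^2 = 12.
So the shutdown price is $12.

$12 per unit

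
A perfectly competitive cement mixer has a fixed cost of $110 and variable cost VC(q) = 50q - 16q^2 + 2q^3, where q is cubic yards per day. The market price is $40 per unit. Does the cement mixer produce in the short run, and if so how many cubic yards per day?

Strip out fixed cost: VC = 50q - 16q^2 + 2q^3. Then AVC = 50 - 16q + 2q^2 and MC = 50 - 32q + 6q^2.
The AVC parabola has its vertex at q = 16/4 = 4, where AVC = 50 - 16·4 + 2·4^2 = $18.
P = $40 exceeds min AVC = $18, so the firm stays open.
P = MC gives 10 - 32q + 6q^2 = 0, with roots 1/3 and 5. Take the larger (rising MC): q* = 5.
Check: AVC at q = 5 is $20 ≤ P, so revenue covers variable cost.
Profit = P·q − TC = 40·5 − 210 = -$10, a loss, but smaller than the $110 fixed cost the firm would lose by shutting down.

Produce at q = 5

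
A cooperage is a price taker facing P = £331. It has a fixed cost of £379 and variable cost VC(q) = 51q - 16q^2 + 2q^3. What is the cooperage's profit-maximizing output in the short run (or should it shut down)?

From TC, MC = TC'(q) = 51 - 32q + 6q^2 and AVC = VC/q = 51 - 16q + 2q^2.
The AVC parabola has its vertex at q = 16/4 = 4, where AVC = 51 - 16·4 + 2·4^2 = £19.
Since P = £331 ≥ min AVC = £19, price covers variable cost and the firm should produce.
Set P = MC: 331 = 51 - 32q + 6q^2 → -280 - 32q + 6q^2 = 0. The roots are q = -14/3 and q = 10; the profit-maximizing output is on the rising part of MC, so q* = 10.
Check: AVC at q = 10 is £91 ≤ P, so revenue covers variable cost.
Profit = P·q − TC = 331·10 − 1289 = £2021.

Produce at q = 10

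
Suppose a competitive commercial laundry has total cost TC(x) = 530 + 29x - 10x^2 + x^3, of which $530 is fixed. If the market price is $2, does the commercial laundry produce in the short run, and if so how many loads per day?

Shut down

Strip out fixed cost: VC = 29x - 10x^2 + x^3. Then AVC = 29 - 10x + x^2 and MC = 29 - 20x + 3x^2.
AVC hits its minimum where MC = AVC, at x = 5, giving min AVC = 29 - 10·5 + 5^2 = $4.
With P < min AVC ($2 < $4), every unit sold adds to the loss.
The firm minimizes its loss by shutting down and losing only its fixed cost of $530.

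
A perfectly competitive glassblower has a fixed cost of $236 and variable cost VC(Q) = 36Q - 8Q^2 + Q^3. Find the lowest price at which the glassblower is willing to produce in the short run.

The shutdown price is the minimum of AVC. VC = 36Q - 8Q^2 + Q^3, so AVC = 36 - 8Q + Q^2.
At the minimum of AVC, MC = AVC. MC = 36 - 16Q + 3Q^2; setting MC = AVC gives 2Q^2 - 8Q = 0, so Q = 4. min AVC = 20.
For P < $20 the firm produces nothing.

$20 per unit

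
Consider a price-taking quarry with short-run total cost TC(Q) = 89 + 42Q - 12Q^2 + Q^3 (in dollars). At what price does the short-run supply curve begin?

The firm shuts down when price falls below the minimum of average variable cost. AVC = VC/Q = 42 - 12Q + Q^2.
At the minimum of AVC, MC = AVC. MC = 42 - 24Q + 3Q^2; setting MC = AVC gives 2Q^2 - 12Q = 0, so Q = 6. min AVC = 6.
The firm shuts down for any P below $6.

$6 per unit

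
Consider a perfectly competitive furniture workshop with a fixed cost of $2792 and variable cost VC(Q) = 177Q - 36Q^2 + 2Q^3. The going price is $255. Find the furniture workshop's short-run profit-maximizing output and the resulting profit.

Profit = -$88 at Q = 13

AVC = 177 - 36Q + 2Q^2; min AVC = $15 at Q = 9. Since P = $255 ≥ min AVC, the firm produces.
MC = 177 - 72Q + 6Q^2. Setting P = MC and taking the root on the rising branch gives Q* = 13.
TR = 255·13 = 3315. TC = 2792 + 611 = 3403. Profit = 3315 − 3403 = -$88.
That loss of $88 beats the $2792 the firm would lose by shutting down; producing recovers $2704 of fixed cost.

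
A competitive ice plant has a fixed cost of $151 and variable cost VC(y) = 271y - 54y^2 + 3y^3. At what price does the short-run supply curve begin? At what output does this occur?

$28 per unit, at y = 9

The shutdown price is the minimum of AVC. VC = 271y - 54y^2 + 3y^3, so AVC = 271 - 54y + 3y^2.
At the minimum of AVC, MC = AVC. MC = 271 - 108y + 9y^2; setting MC = AVC gives 6y^2 - 54y = 0, so y = 9. min AVC = 28.
The firm shuts down for any P below $28.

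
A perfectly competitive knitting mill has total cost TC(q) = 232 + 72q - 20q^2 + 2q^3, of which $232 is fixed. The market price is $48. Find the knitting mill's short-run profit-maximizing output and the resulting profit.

AVC = 72 - 20q + 2q^2 has its minimum $22 at q = 5; price $48 clears that bar, so the firm operates.
MC = 72 - 40q + 6q^2. Setting P = MC and taking the root on the rising branch gives q* = 6.
TR = 48·6 = 288. TC = 232 + 144 = 376. Profit = 288 − 376 = -$88.
By producing, the firm covers all variable cost plus $144 of fixed cost; shutting down would lose the full $232.

Profit = -$88 at q = 6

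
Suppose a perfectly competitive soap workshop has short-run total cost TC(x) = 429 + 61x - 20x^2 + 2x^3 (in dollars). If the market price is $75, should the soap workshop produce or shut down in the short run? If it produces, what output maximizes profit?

Produce at x = 7

From TC, MC = TC'(x) = 61 - 40x + 6x^2 and AVC = VC/x = 61 - 20x + 2x^2.
AVC is minimized where dAVC/dx = -20 + 4x = 0, at x = 5; min AVC = 61 - 20·5 + 2·5^2 = $11.
Because $75 ≥ $11, revenue can cover variable cost; the firm operates.
Solving P = MC: -14 - 40x + 6x^2 = 0 ⇒ x = -1/3 or 7. On the upward-sloping branch, x* = 7.
Check: AVC at x = 7 is $19 ≤ P, so revenue covers variable cost.
Profit = P·x − TC = 75·7 − 562 = -$37, a loss, but smaller than the $429 fixed cost the firm would lose by shutting down.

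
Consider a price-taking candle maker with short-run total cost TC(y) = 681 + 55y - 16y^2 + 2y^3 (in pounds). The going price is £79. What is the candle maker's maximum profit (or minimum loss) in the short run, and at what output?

AVC = 55 - 16y + 2y^2 has its minimum £23 at y = 4; price £79 clears that bar, so the firm operates.
With MC = 55 - 32y + 6y^2, P = MC on the upward-sloping part at y* = 6.
TR = 79·6 = 474. TC = 681 + 186 = 867. Profit = 474 − 867 = -£393.
Shutting down would mean losing the fixed cost of £681, so operating at a loss of £393 is better by £288.

Profit = -£393 at y = 6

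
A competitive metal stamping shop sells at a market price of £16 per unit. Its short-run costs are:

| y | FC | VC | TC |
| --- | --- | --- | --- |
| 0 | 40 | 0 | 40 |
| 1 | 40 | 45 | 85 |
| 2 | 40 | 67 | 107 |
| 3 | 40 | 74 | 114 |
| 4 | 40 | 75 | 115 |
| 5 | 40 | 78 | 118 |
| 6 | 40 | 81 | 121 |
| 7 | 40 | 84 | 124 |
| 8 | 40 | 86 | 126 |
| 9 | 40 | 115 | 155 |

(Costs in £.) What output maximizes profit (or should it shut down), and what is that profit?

y = 8; profit = £2

Compute π = P·y − TC at each output: y=0: -40; y=1: -69; y=2: -75; y=3: -66; y=4: -51; y=5: -38; y=6: -25; y=7: -12; y=8: 2; y=9: -11.
Profit is maximized at y = 8. AVC there is 86/8 = £10.75 ≤ P, so producing beats shutting down (which would give -£40).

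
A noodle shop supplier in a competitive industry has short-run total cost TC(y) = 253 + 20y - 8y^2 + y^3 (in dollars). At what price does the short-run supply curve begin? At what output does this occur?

$4 per unit, at y = 4

The shutdown price is the minimum of AVC. VC = 20y - 8y^2 + y^3, so AVC = 20 - 8y + y^2.
At the minimum of AVC, MC = AVC. MC = 20 - 16y + 3y^2; setting MC = AVC gives 2y^2 - 8y = 0, so y = 4. min AVC = 4.
The firm shuts down for any P below $4.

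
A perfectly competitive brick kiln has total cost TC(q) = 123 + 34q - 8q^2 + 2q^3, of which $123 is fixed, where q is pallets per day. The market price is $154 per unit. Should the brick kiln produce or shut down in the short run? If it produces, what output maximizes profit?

Variable cost is VC = 34q - 8q^2 + 2q^3, so AVC = VC/q = 34 - 8q + 2q^2 and MC = dTC/dq = 34 - 16q + 6q^2.
AVC is minimized where dAVC/dq = -8 + 4q = 0, at q = 2; min AVC = 34 - 8·2 + 2·2^2 = $26.
Because $154 ≥ $26, revenue can cover variable cost; the firm operates.
Solving P = MC: -120 - 16q + 6q^2 = 0 ⇒ q = -10/3 or 6. On the upward-sloping branch, q* = 6.
Check: AVC at q = 6 is $58 ≤ P, so revenue covers variable cost.
Profit = P·q − TC = 154·6 − 471 = $453.

Produce at q = 6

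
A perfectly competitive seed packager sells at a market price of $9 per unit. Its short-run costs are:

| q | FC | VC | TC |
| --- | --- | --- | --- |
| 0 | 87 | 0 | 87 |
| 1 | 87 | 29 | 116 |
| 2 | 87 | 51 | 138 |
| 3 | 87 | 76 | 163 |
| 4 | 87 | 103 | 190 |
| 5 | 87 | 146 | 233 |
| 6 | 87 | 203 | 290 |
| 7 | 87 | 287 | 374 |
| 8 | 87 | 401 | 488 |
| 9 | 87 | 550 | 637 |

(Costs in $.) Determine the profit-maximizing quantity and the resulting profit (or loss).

Profit at each row (π = 9q − TC): q=0: -87; q=1: -107; q=2: -120; q=3: -136; q=4: -154; q=5: -188; q=6: -236; q=7: -311; q=8: -416; q=9: -556.
Profit is highest at q = 0. Equivalently, the lowest AVC in the table is 76/3 ≈ $25.33 at q = 3, and P = $9 falls below it — price never covers variable cost, so the firm shuts down and loses only its fixed cost.

q = 0 (shut down); profit = -$87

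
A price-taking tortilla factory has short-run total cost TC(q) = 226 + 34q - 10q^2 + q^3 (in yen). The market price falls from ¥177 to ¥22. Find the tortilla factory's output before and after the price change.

Output falls from 11 to 6

MC = 34 - 20q + 3q^2; the shutdown threshold is min AVC = ¥9 (at q = 5).
At P = ¥177 ≥ min AVC, set P = MC on the rising branch: q = 11.
At P = ¥22 ≥ min AVC, set P = MC: q = 6. The firm stays open but cuts output.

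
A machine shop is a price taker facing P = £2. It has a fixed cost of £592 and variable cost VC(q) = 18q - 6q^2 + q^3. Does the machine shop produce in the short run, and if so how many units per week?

Shut down

Variable cost is VC = 18q - 6q^2 + q^3, so AVC = VC/q = 18 - 6q + q^2 and MC = dTC/dq = 18 - 12q + 3q^2.
AVC is minimized where dAVC/dq = -6 + 2q = 0, at q = 3; min AVC = 18 - 6·3 + 3^2 = £9.
With P < min AVC (£2 < £9), every unit sold adds to the loss.
The firm minimizes its loss by shutting down and losing only its fixed cost of £592.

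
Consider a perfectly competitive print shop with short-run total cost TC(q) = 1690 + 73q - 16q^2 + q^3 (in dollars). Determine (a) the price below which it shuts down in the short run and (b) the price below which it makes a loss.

Shutdown price = $9; break-even price = $164

Shutdown price = min AVC. AVC = 73 - 16q + q^2, with vertex at q = 8 and minimum $9.
ATC = 1690/q + 73 - 16q + q^2. Setting dATC/dq = −1690/q^2 − 16 + 2q = 0 gives q = 13 (since 2·13^3 − 16·13^2 = 1690).
min ATC = 1690/13 + 73 − 16·13 + 13^2 = $164. That is the break-even price.
Between these two prices the firm operates at a loss; above $164 it earns a profit.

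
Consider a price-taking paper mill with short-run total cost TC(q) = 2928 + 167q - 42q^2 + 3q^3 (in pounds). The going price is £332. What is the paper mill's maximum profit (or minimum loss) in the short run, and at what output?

Profit = -£24 at q = 11

AVC = 167 - 42q + 3q^2 has its minimum £20 at q = 7; price £332 clears that bar, so the firm operates.
With MC = 167 - 84q + 9q^2, P = MC on the upward-sloping part at q* = 11.
TR = 332·11 = 3652. TC = 2928 + 748 = 3676. Profit = 3652 − 3676 = -£24.
Shutting down would mean losing the fixed cost of £2928, so operating at a loss of £24 is better by £2904.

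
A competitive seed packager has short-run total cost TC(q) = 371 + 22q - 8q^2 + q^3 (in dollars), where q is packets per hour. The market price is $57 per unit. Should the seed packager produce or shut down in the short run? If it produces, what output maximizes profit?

Produce at q = 7

Strip out fixed cost: VC = 22q - 8q^2 + q^3. Then AVC = 22 - 8q + q^2 and MC = 22 - 16q + 3q^2.
AVC is minimized where dAVC/dq = -8 + 2q = 0, at q = 4; min AVC = 22 - 8·4 + 4^2 = $6.
Since P = $57 ≥ min AVC = $6, price covers variable cost and the firm should produce.
P = MC gives -35 - 16q + 3q^2 = 0, with roots -5/3 and 7. Take the larger (rising MC): q* = 7.
Check: AVC at q = 7 is $15 ≤ P, so revenue covers variable cost.
Profit = P·q − TC = 57·7 − 476 = -$77, a loss, but smaller than the $371 fixed cost the firm would lose by shutting down.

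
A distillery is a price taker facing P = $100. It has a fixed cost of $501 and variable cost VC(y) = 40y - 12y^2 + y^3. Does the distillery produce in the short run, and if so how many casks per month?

Produce at y = 10

From TC, MC = TC'(y) = 40 - 24y + 3y^2 and AVC = VC/y = 40 - 12y + y^2.
AVC hits its minimum where MC = AVC, at y = 6, giving min AVC = 40 - 12·6 + 6^2 = $4.
P = $100 exceeds min AVC = $4, so the firm stays open.
P = MC gives -60 - 24y + 3y^2 = 0, with roots -2 and 10. Take the larger (rising MC): y* = 10.
Check: AVC at y = 10 is $20 ≤ P, so revenue covers variable cost.
Profit = P·y − TC = 100·10 − 701 = $299.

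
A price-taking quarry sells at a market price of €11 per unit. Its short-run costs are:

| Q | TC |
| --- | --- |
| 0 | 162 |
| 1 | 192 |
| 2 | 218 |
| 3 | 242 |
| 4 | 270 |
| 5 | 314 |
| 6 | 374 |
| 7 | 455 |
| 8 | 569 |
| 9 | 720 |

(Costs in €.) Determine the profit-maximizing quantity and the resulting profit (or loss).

Q = 0 (shut down); profit = -€162

Compute π = P·Q − TC at each output: Q=0: -162; Q=1: -181; Q=2: -196; Q=3: -209; Q=4: -226; Q=5: -259; Q=6: -308; Q=7: -378; Q=8: -481; Q=9: -621.
Profit is highest at Q = 0. Equivalently, the lowest AVC in the table is 80/3 ≈ €26.67 at Q = 3, and P = €11 falls below it — price never covers variable cost, so the firm shuts down and loses only its fixed cost.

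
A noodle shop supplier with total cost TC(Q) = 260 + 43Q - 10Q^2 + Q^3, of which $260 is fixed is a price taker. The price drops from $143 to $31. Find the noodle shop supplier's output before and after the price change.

MC = 43 - 20Q + 3Q^2; the shutdown threshold is min AVC = $18 (at Q = 5).
At P = $143 ≥ min AVC, set P = MC on the rising branch: Q = 10.
At P = $31 ≥ min AVC, set P = MC: Q = 6. The firm stays open but cuts output.

Output falls from 10 to 6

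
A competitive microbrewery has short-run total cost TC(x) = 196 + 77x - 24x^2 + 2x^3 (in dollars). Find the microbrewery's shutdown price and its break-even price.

Shutdown price = min AVC. AVC = 77 - 24x + 2x^2, with vertex at x = 6 and minimum $5.
ATC = 196/x + 77 - 24x + 2x^2. Setting dATC/dx = −196/x^2 − 24 + 4x = 0 gives x = 7 (since 4·7^3 − 24·7^2 = 196).
min ATC = 196/7 + 77 − 24·7 + 2·7^2 = $35. That is the break-even price.
For $5 ≤ P < $35 the firm produces at a loss; below $5 it shuts down.

Shutdown price = $5; break-even price = $35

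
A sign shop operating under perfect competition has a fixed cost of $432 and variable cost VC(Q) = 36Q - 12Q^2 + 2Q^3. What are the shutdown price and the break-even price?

Shutdown price = $18; break-even price = $108

AVC = 36 - 12Q + 2Q^2; minimized at Q = 3, giving min AVC = $18. That is the shutdown price.
ATC = 432/Q + 36 - 12Q + 2Q^2. Setting dATC/dQ = −432/Q^2 − 12 + 4Q = 0 gives Q = 6 (since 4·6^3 − 12·6^2 = 432).
min ATC = 432/6 + 36 − 12·6 + 2·6^2 = $108. That is the break-even price.
Between these two prices the firm operates at a loss; above $108 it earns a profit.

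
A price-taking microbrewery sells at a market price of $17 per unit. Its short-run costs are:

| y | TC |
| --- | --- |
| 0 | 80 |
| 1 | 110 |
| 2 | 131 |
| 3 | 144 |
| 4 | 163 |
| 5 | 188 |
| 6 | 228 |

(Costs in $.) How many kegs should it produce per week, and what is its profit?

y = 0 (shut down); profit = -$80

Compute π = P·y − TC at each output: y=0: -80; y=1: -93; y=2: -97; y=3: -93; y=4: -95; y=5: -103; y=6: -126.
Profit is highest at y = 0. Equivalently, the lowest AVC in the table is 83/4 ≈ $20.75 at y = 4, and P = $17 falls below it — price never covers variable cost, so the firm shuts down and loses only its fixed cost.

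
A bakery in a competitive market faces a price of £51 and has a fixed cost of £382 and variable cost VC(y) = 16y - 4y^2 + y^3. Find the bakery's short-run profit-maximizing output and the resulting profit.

Profit = -£232 at y = 5

AVC = 16 - 4y + y^2 has its minimum £12 at y = 2; price £51 clears that bar, so the firm operates.
MC = 16 - 8y + 3y^2. Setting P = MC and taking the root on the rising branch gives y* = 5.
TR = 51·5 = 255. TC = 382 + 105 = 487. Profit = 255 − 487 = -£232.
Shutting down would mean losing the fixed cost of £382, so operating at a loss of £232 is better by £150.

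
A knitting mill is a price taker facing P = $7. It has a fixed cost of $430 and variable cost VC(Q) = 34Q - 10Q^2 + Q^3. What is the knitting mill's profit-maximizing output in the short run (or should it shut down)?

Shut down

Variable cost is VC = 34Q - 10Q^2 + Q^3, so AVC = VC/Q = 34 - 10Q + Q^2 and MC = dTC/dQ = 34 - 20Q + 3Q^2.
AVC is minimized where dAVC/dQ = -10 + 2Q = 0, at Q = 5; min AVC = 34 - 10·5 + 5^2 = $9.
Since P = $7 < min AVC = $9, price fails to cover variable cost at any output.
Shutting down limits the loss to fixed cost, $430.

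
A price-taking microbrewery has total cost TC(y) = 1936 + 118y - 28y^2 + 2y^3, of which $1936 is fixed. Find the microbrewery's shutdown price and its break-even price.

Shutdown price = min AVC. AVC = 118 - 28y + 2y^2, with vertex at y = 7 and minimum $20.
ATC = 1936/y + 118 - 28y + 2y^2. Setting dATC/dy = −1936/y^2 − 28 + 4y = 0 gives y = 11 (since 4·11^3 − 28·11^2 = 1936).
min ATC = 1936/11 + 118 − 28·11 + 2·11^2 = $228. That is the break-even price.
For $20 ≤ P < $228 the firm produces at a loss; below $20 it shuts down.

Shutdown price = $20; break-even price = $228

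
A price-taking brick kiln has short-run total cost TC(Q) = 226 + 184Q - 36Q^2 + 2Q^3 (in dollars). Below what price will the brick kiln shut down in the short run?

Short-run supply begins at min AVC. From VC = 184Q - 36Q^2 + 2Q^3, AVC = 184 - 36Q + 2Q^2.
dAVC/dQ = -36 + 4Q = 0 gives Q = 9. min AVC = 184 - 36·9 + 2·9^2 = 22.
For P < $22 the firm produces nothing.

$22 per unit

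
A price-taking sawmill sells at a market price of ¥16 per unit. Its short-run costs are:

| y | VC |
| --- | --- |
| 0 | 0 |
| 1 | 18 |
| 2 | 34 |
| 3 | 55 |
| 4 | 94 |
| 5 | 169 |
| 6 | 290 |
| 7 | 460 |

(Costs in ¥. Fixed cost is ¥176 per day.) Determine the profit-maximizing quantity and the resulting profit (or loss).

y = 0 (shut down); profit = -¥176

Compute π = P·y − TC at each output: y=0: -176; y=1: -178; y=2: -178; y=3: -183; y=4: -206; y=5: -265; y=6: -370; y=7: -524.
Profit is highest at y = 0. Equivalently, the lowest AVC in the table is 34/2 ≈ ¥17 at y = 2, and P = ¥16 falls below it — price never covers variable cost, so the firm shuts down and loses only its fixed cost.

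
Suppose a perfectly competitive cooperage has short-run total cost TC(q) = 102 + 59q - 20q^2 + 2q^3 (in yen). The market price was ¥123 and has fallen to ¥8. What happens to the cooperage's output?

Output falls from 8 to 0 (the firm shuts down)

AVC = 59 - 20q + 2q^2, minimized at q = 5 where min AVC = ¥9. MC = 59 - 40q + 6q^2.
At P = ¥123 ≥ min AVC, set P = MC on the rising branch: q = 8.
At P = ¥8 < min AVC = ¥9, price no longer covers variable cost at any output, so the firm shuts down: q = 0.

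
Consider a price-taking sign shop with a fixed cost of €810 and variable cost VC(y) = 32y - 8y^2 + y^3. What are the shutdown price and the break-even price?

Shutdown price = min AVC. AVC = 32 - 8y + y^2, with vertex at y = 4 and minimum €16.
ATC = 810/y + 32 - 8y + y^2. Setting dATC/dy = −810/y^2 − 8 + 2y = 0 gives y = 9 (since 2·9^3 − 8·9^2 = 810).
min ATC = 810/9 + 32 − 8·9 + 9^2 = €131. That is the break-even price.
For €16 ≤ P < €131 the firm produces at a loss; below €16 it shuts down.

Shutdown price = €16; break-even price = €131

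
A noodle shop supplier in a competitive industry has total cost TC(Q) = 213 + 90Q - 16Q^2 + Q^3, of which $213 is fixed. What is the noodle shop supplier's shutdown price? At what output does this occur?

The firm shuts down when price falls below the minimum of average variable cost. AVC = VC/Q = 90 - 16Q + Q^2.
At the minimum of AVC, MC = AVC. MC = 90 - 32Q + 3Q^2; setting MC = AVC gives 2Q^2 - 16Q = 0, so Q = 8. min AVC = 26.
For P < $26 the firm produces nothing.

$26 per unit, at Q = 8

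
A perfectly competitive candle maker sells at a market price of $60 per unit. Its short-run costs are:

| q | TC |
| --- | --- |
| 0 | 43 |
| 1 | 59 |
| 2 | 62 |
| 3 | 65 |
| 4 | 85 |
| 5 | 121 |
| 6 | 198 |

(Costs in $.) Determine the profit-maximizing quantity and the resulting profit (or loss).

q = 5; profit = $179

Compute π = P·q − TC at each output: q=0: -43; q=1: 1; q=2: 58; q=3: 115; q=4: 155; q=5: 179; q=6: 162.
Profit is maximized at q = 5. AVC there is 78/5 = $15.60 ≤ P, so producing beats shutting down (which would give -$43).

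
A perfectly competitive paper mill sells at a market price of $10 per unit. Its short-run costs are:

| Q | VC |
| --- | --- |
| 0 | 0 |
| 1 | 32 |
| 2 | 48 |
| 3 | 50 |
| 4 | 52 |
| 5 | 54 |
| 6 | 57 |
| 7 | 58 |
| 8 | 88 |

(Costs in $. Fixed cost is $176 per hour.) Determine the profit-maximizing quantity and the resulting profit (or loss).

Tabulate TR − TC: Q=0: -176; Q=1: -198; Q=2: -204; Q=3: -196; Q=4: -188; Q=5: -180; Q=6: -173; Q=7: -164; Q=8: -184.
Profit is maximized at Q = 7. AVC there is 58/7 = $8.29 ≤ P, so producing beats shutting down (which would give -$176).

Q = 7; profit = -$164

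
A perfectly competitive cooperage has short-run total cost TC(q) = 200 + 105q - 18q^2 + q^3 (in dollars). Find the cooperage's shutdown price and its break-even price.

Shutdown price = min AVC. AVC = 105 - 18q + q^2, with vertex at q = 9 and minimum $24.
ATC = 200/q + 105 - 18q + q^2. Setting dATC/dq = −200/q^2 − 18 + 2q = 0 gives q = 10 (since 2·10^3 − 18·10^2 = 200).
min ATC = 200/10 + 105 − 18·10 + 10^2 = $45. That is the break-even price.
Between these two prices the firm operates at a loss; above $45 it earns a profit.

Shutdown price = $24; break-even price = $45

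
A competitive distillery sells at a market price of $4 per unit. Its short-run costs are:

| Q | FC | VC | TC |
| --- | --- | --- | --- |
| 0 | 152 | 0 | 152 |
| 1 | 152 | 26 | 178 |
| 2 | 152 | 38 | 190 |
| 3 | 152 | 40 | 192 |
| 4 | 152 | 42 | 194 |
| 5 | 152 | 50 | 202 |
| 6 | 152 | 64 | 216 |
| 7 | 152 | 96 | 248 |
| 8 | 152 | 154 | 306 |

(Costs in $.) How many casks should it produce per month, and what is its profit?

Profit at each row (π = 4Q − TC): Q=0: -152; Q=1: -174; Q=2: -182; Q=3: -180; Q=4: -178; Q=5: -182; Q=6: -192; Q=7: -220; Q=8: -274.
Profit is highest at Q = 0. Equivalently, the lowest AVC in the table is 50/5 ≈ $10 at Q = 5, and P = $4 falls below it — price never covers variable cost, so the firm shuts down and loses only its fixed cost.

Q = 0 (shut down); profit = -$152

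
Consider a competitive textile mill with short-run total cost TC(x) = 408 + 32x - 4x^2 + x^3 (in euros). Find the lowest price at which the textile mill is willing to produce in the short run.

€28 per unit

The firm shuts down when price falls below the minimum of average variable cost. AVC = VC/x = 32 - 4x + x^2.
At the minimum of AVC, MC = AVC. MC = 32 - 8x + 3x^2; setting MC = AVC gives 2x^2 - 4x = 0, so x = 2. min AVC = 28.
The firm shuts down for any P below €28.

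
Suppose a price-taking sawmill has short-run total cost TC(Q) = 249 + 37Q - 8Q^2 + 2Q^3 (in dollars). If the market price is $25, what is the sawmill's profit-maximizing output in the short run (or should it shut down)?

From TC, MC = TC'(Q) = 37 - 16Q + 6Q^2 and AVC = VC/Q = 37 - 8Q + 2Q^2.
AVC hits its minimum where MC = AVC, at Q = 2, giving min AVC = 37 - 8·2 + 2·2^2 = $29.
P = $25 lies below min AVC = $29; no output level covers variable cost.
Best response: produce nothing and absorb the $249 fixed cost.

Shut down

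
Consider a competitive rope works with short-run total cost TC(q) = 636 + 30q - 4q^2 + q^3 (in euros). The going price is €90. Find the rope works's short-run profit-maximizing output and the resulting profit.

Profit = -€348 at q = 6

AVC = 30 - 4q + q^2; min AVC = €26 at q = 2. Since P = €90 ≥ min AVC, the firm produces.
With MC = 30 - 8q + 3q^2, P = MC on the upward-sloping part at q* = 6.
TR = 90·6 = 540. TC = 636 + 252 = 888. Profit = 540 − 888 = -€348.
That loss of €348 beats the €636 the firm would lose by shutting down; producing recovers €288 of fixed cost.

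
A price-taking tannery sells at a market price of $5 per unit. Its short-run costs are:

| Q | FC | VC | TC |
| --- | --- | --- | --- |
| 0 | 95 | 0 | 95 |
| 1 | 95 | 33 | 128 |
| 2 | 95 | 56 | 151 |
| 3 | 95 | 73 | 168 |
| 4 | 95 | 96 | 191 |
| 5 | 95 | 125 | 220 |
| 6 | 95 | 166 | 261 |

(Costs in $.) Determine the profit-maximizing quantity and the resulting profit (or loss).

Profit at each row (π = 5Q − TC): Q=0: -95; Q=1: -123; Q=2: -141; Q=3: -153; Q=4: -171; Q=5: -195; Q=6: -231.
Profit is highest at Q = 0. Equivalently, the lowest AVC in the table is 96/4 ≈ $24 at Q = 4, and P = $5 falls below it — price never covers variable cost, so the firm shuts down and loses only its fixed cost.

Q = 0 (shut down); profit = -$95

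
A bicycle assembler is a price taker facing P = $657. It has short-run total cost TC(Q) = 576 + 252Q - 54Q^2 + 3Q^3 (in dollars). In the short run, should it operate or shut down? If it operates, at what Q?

Variable cost is VC = 252Q - 54Q^2 + 3Q^3, so AVC = VC/Q = 252 - 54Q + 3Q^2 and MC = dTC/dQ = 252 - 108Q + 9Q^2.
AVC hits its minimum where MC = AVC, at Q = 9, giving min AVC = 252 - 54·9 + 3·9^2 = $9.
P = $657 exceeds min AVC = $9, so the firm stays open.
Solving P = MC: -405 - 108Q + 9Q^2 = 0 ⇒ Q = -3 or 15. On the upward-sloping branch, Q* = 15.
Check: AVC at Q = 15 is $117 ≤ P, so revenue covers variable cost.
Profit = P·Q − TC = 657·15 − 2331 = $7524.

Produce at Q = 15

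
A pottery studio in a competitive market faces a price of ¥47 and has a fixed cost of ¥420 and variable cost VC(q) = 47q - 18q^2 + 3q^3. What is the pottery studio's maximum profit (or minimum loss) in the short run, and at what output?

Profit = -¥324 at q = 4

AVC = 47 - 18q + 3q^2; min AVC = ¥20 at q = 3. Since P = ¥47 ≥ min AVC, the firm produces.
MC = 47 - 36q + 9q^2. Setting P = MC and taking the root on the rising branch gives q* = 4.
TR = 47·4 = 188. TC = 420 + 92 = 512. Profit = 188 − 512 = -¥324.
Shutting down would mean losing the fixed cost of ¥420, so operating at a loss of ¥324 is better by ¥96.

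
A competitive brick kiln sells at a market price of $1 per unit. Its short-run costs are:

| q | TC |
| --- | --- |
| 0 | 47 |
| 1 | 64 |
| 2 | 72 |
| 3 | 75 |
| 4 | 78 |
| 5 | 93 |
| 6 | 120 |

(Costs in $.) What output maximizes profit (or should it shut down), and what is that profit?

Compute π = P·q − TC at each output: q=0: -47; q=1: -63; q=2: -70; q=3: -72; q=4: -74; q=5: -88; q=6: -114.
Profit is highest at q = 0. Equivalently, the lowest AVC in the table is 31/4 ≈ $7.75 at q = 4, and P = $1 falls below it — price never covers variable cost, so the firm shuts down and loses only its fixed cost.

q = 0 (shut down); profit = -$47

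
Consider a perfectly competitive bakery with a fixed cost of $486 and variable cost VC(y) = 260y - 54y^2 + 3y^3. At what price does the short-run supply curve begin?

$17 per unit

The shutdown price is the minimum of AVC. VC = 260y - 54y^2 + 3y^3, so AVC = 260 - 54y + 3y^2.
dAVC/dy = -54 + 6y = 0 gives y = 9. min AVC = 260 - 54·9 + 3·9^2 = 17.
For P < $17 the firm produces nothing.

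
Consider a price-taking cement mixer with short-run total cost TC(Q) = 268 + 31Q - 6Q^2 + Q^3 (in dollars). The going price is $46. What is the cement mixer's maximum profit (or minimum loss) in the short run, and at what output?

AVC = 31 - 6Q + Q^2 has its minimum $22 at Q = 3; price $46 clears that bar, so the firm operates.
With MC = 31 - 12Q + 3Q^2, P = MC on the upward-sloping part at Q* = 5.
TR = 46·5 = 230. TC = 268 + 130 = 398. Profit = 230 − 398 = -$168.
By producing, the firm covers all variable cost plus $100 of fixed cost; shutting down would lose the full $268.

Profit = -$168 at Q = 5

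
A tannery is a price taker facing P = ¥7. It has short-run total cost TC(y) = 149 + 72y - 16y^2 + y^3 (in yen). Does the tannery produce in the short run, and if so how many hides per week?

Shut down

Variable cost is VC = 72y - 16y^2 + y^3, so AVC = VC/y = 72 - 16y + y^2 and MC = dTC/dy = 72 - 32y + 3y^2.
AVC is minimized where dAVC/dy = -16 + 2y = 0, at y = 8; min AVC = 72 - 16·8 + 8^2 = ¥8.
Since P = ¥7 < min AVC = ¥8, price fails to cover variable cost at any output.
The firm minimizes its loss by shutting down and losing only its fixed cost of ¥149.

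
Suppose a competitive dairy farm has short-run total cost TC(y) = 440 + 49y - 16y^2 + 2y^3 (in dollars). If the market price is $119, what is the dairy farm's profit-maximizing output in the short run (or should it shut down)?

Produce at y = 7

From TC, MC = TC'(y) = 49 - 32y + 6y^2 and AVC = VC/y = 49 - 16y + 2y^2.
AVC is minimized where dAVC/dy = -16 + 4y = 0, at y = 4; min AVC = 49 - 16·4 + 2·4^2 = $17.
Since P = $119 ≥ min AVC = $17, price covers variable cost and the firm should produce.
P = MC gives -70 - 32y + 6y^2 = 0, with roots -5/3 and 7. Take the larger (rising MC): y* = 7.
Check: AVC at y = 7 is $35 ≤ P, so revenue covers variable cost.
Profit = P·y − TC = 119·7 − 685 = $148.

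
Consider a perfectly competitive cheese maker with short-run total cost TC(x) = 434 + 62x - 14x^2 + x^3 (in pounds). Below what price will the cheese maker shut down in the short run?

£13 per unit

Short-run supply begins at min AVC. From VC = 62x - 14x^2 + x^3, AVC = 62 - 14x + x^2.
At the minimum of AVC, MC = AVC. MC = 62 - 28x + 3x^2; setting MC = AVC gives 2x^2 - 14x = 0, so x = 7. min AVC = 13.
For P < £13 the firm produces nothing.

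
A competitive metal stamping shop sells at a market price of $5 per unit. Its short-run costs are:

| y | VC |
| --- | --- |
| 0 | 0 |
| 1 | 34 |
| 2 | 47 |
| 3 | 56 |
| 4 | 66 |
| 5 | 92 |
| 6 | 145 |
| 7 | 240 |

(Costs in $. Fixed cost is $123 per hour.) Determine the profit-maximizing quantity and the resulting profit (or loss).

y = 0 (shut down); profit = -$123

Tabulate TR − TC: y=0: -123; y=1: -152; y=2: -160; y=3: -164; y=4: -169; y=5: -190; y=6: -238; y=7: -328.
Profit is highest at y = 0. Equivalently, the lowest AVC in the table is 66/4 ≈ $16.50 at y = 4, and P = $5 falls below it — price never covers variable cost, so the firm shuts down and loses only its fixed cost.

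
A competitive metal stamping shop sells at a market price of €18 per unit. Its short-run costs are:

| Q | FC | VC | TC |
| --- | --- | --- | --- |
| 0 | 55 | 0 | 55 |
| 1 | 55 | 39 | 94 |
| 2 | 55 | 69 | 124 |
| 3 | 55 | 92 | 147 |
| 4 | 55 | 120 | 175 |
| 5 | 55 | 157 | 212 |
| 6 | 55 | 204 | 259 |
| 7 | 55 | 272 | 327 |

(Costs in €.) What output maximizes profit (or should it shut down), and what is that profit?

Q = 0 (shut down); profit = -€55

Tabulate TR − TC: Q=0: -55; Q=1: -76; Q=2: -88; Q=3: -93; Q=4: -103; Q=5: -122; Q=6: -151; Q=7: -201.
Profit is highest at Q = 0. Equivalently, the lowest AVC in the table is 120/4 ≈ €30 at Q = 4, and P = €18 falls below it — price never covers variable cost, so the firm shuts down and loses only its fixed cost.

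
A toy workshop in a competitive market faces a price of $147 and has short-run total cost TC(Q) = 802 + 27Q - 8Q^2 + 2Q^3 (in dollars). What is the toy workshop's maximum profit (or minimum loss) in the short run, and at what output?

AVC = 27 - 8Q + 2Q^2; min AVC = $19 at Q = 2. Since P = $147 ≥ min AVC, the firm produces.
With MC = 27 - 16Q + 6Q^2, P = MC on the upward-sloping part at Q* = 6.
TR = 147·6 = 882. TC = 802 + 306 = 1108. Profit = 882 − 1108 = -$226.
That loss of $226 beats the $802 the firm would lose by shutting down; producing recovers $576 of fixed cost.

Profit = -$226 at Q = 6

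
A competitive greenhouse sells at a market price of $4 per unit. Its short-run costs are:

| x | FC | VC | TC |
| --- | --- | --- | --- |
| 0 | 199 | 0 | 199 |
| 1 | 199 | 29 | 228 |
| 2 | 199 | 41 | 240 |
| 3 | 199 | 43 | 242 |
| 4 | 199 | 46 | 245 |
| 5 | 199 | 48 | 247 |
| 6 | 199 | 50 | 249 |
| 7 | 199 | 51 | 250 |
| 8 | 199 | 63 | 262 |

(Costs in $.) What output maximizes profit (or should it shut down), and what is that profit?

x = 0 (shut down); profit = -$199

Tabulate TR − TC: x=0: -199; x=1: -224; x=2: -232; x=3: -230; x=4: -229; x=5: -227; x=6: -225; x=7: -222; x=8: -230.
Profit is highest at x = 0. Equivalently, the lowest AVC in the table is 51/7 ≈ $7.29 at x = 7, and P = $4 falls below it — price never covers variable cost, so the firm shuts down and loses only its fixed cost.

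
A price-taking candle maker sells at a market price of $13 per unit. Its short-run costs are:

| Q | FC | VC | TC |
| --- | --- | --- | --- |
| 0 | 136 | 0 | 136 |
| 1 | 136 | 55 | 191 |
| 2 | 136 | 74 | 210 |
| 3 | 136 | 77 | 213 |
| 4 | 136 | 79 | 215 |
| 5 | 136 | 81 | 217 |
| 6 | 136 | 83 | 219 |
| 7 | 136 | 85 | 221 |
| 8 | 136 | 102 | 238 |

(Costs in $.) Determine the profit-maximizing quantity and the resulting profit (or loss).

Tabulate TR − TC: Q=0: -136; Q=1: -178; Q=2: -184; Q=3: -174; Q=4: -163; Q=5: -152; Q=6: -141; Q=7: -130; Q=8: -134.
Profit is maximized at Q = 7. AVC there is 85/7 = $12.14 ≤ P, so producing beats shutting down (which would give -$136).

Q = 7; profit = -$130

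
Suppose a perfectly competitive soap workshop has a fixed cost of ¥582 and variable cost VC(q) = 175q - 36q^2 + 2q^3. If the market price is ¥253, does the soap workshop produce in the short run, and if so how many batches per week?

Produce at q = 13

Strip out fixed cost: VC = 175q - 36q^2 + 2q^3. Then AVC = 175 - 36q + 2q^2 and MC = 175 - 72q + 6q^2.
The AVC parabola has its vertex at q = 36/4 = 9, where AVC = 175 - 36·9 + 2·9^2 = ¥13.
P = ¥253 exceeds min AVC = ¥13, so the firm stays open.
Solving P = MC: -78 - 72q + 6q^2 = 0 ⇒ q = -1 or 13. On the upward-sloping branch, q* = 13.
Check: AVC at q = 13 is ¥45 ≤ P, so revenue covers variable cost.
Profit = P·q − TC = 253·13 − 1167 = ¥2122.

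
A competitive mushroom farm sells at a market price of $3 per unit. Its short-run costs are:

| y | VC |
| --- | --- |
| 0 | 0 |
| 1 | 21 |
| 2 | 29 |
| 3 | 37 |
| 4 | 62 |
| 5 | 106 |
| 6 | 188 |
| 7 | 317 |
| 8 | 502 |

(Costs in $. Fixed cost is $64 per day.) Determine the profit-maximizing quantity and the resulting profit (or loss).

Profit at each row (π = 3y − TC): y=0: -64; y=1: -82; y=2: -87; y=3: -92; y=4: -114; y=5: -155; y=6: -234; y=7: -360; y=8: -542.
Profit is highest at y = 0. Equivalently, the lowest AVC in the table is 37/3 ≈ $12.33 at y = 3, and P = $3 falls below it — price never covers variable cost, so the firm shuts down and loses only its fixed cost.

y = 0 (shut down); profit = -$64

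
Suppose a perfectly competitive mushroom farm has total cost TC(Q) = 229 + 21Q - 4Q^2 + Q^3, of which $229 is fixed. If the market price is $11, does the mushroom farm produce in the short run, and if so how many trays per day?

Shut down

Strip out fixed cost: VC = 21Q - 4Q^2 + Q^3. Then AVC = 21 - 4Q + Q^2 and MC = 21 - 8Q + 3Q^2.
AVC is minimized where dAVC/dQ = -4 + 2Q = 0, at Q = 2; min AVC = 21 - 4·2 + 2^2 = $17.
P = $11 lies below min AVC = $17; no output level covers variable cost.
Best response: produce nothing and absorb the $229 fixed cost.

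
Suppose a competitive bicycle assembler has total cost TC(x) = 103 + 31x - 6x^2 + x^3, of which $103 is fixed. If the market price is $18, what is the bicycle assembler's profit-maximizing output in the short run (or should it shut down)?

Shut down

Strip out fixed cost: VC = 31x - 6x^2 + x^3. Then AVC = 31 - 6x + x^2 and MC = 31 - 12x + 3x^2.
AVC is minimized where dAVC/dx = -6 + 2x = 0, at x = 3; min AVC = 31 - 6·3 + 3^2 = $22.
Since P = $18 < min AVC = $22, price fails to cover variable cost at any output.
The firm minimizes its loss by shutting down and losing only its fixed cost of $103.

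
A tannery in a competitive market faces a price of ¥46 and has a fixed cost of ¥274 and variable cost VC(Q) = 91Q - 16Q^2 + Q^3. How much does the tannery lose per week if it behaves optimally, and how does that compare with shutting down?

Profit = -¥112 at Q = 9

AVC = 91 - 16Q + Q^2 has its minimum ¥27 at Q = 8; price ¥46 clears that bar, so the firm operates.
With MC = 91 - 32Q + 3Q^2, P = MC on the upward-sloping part at Q* = 9.
TR = 46·9 = 414. TC = 274 + 252 = 526. Profit = 414 − 526 = -¥112.
That loss of ¥112 beats the ¥274 the firm would lose by shutting down; producing recovers ¥162 of fixed cost.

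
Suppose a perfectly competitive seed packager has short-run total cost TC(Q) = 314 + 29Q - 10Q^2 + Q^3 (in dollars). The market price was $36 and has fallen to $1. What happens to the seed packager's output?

MC = 29 - 20Q + 3Q^2; the shutdown threshold is min AVC = $4 (at Q = 5).
With P = $36 above the shutdown price, P = MC gives Q = 7.
At P = $1 < min AVC = $4, price no longer covers variable cost at any output, so the firm shuts down: Q = 0.

Output falls from 7 to 0 (the firm shuts down)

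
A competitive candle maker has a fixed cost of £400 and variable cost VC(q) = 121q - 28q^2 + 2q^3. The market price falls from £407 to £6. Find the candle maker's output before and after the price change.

MC = 121 - 56q + 6q^2; the shutdown threshold is min AVC = £23 (at q = 7).
At P = £407 ≥ min AVC, set P = MC on the rising branch: q = 13.
At P = £6 < min AVC = £23, price no longer covers variable cost at any output, so the firm shuts down: q = 0.

Output falls from 13 to 0 (the firm shuts down)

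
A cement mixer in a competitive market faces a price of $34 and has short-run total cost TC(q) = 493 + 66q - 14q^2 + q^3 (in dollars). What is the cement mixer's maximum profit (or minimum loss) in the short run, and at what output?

AVC = 66 - 14q + q^2; min AVC = $17 at q = 7. Since P = $34 ≥ min AVC, the firm produces.
MC = 66 - 28q + 3q^2. Setting P = MC and taking the root on the rising branch gives q* = 8.
TR = 34·8 = 272. TC = 493 + 144 = 637. Profit = 272 − 637 = -$365.
That loss of $365 beats the $493 the firm would lose by shutting down; producing recovers $128 of fixed cost.

Profit = -$365 at q = 8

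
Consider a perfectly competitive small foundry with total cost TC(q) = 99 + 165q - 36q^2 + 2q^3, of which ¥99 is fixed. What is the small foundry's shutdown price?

The firm shuts down when price falls below the minimum of average variable cost. AVC = VC/q = 165 - 36q + 2q^2.
dAVC/dq = -36 + 4q = 0 gives q = 9. min AVC = 165 - 36·9 + 2·9^2 = 3.
The firm shuts down for any P below ¥3.

¥3 per unit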